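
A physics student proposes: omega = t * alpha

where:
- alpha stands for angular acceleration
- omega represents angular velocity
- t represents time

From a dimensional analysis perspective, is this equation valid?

Yes

alpha (angular acceleration) has dimensions [T^-2].
omega (angular velocity) has dimensions [T^-1].
t (time) has dimensions [T].

Left side: [T^-1]
Right side: [T^-1]

Both sides have the same dimensions, so the equation is dimensionally consistent.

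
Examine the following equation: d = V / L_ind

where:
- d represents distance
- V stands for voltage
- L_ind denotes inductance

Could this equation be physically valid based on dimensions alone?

No

d (distance) has dimensions [L].
V (voltage) has dimensions [I^-1 L^2 M T^-3].
L_ind (inductance) has dimensions [I^-2 L^2 M T^-2].

Left side: [L]
Right side: [I T^-1]

The two sides have different dimensions, so the equation is NOT dimensionally consistent.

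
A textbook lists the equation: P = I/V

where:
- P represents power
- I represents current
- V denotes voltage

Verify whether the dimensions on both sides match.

No

P (power) has dimensions [L^2 M T^-3].
I (current) has dimensions [I].
V (voltage) has dimensions [I^-1 L^2 M T^-3].

Left side: [L^2 M T^-3]
Right side: [I^2 L^-2 M^-1 T^3]

The two sides have different dimensions, so the equation is NOT dimensionally consistent.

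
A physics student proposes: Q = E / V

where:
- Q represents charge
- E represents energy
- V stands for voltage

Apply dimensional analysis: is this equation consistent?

Yes

Q (charge) has dimensions [I T].
E (energy) has dimensions [L^2 M T^-2].
V (voltage) has dimensions [I^-1 L^2 M T^-3].

Left side: [I T]
Right side: [I T]

Both sides have the same dimensions, so the equation is dimensionally consistent.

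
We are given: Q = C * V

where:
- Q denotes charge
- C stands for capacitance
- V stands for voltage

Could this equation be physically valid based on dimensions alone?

Yes

Q (charge) has dimensions [I T].
C (capacitance) has dimensions [I^2 L^-2 M^-1 T^4].
V (voltage) has dimensions [I^-1 L^2 M T^-3].

Left side: [I T]
Right side: [I T]

Both sides have the same dimensions, so the equation is dimensionally consistent.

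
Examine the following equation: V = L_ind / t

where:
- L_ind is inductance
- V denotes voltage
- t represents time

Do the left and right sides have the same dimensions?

No

L_ind (inductance) has dimensions [I^-2 L^2 M T^-2].
V (voltage) has dimensions [I^-1 L^2 M T^-3].
t (time) has dimensions [T].

Left side: [I^-1 L^2 M T^-3]
Right side: [I^-2 L^2 M T^-3]

The two sides have different dimensions, so the equation is NOT dimensionally consistent.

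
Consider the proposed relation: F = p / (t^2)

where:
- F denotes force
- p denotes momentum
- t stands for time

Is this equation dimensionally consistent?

No

F (force) has dimensions [L M T^-2].
p (momentum) has dimensions [L M T^-1].
t (time) has dimensions [T].

Left side: [L M T^-2]
Right side: [L M T^-3]

The two sides have different dimensions, so the equation is NOT dimensionally consistent.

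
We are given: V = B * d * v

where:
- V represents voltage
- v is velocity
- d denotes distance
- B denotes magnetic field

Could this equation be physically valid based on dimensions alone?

Yes

V (voltage) has dimensions [I^-1 L^2 M T^-3].
v (velocity) has dimensions [L T^-1].
d (distance) has dimensions [L].
B (magnetic field) has dimensions [I^-1 M T^-2].

Left side: [I^-1 L^2 M T^-3]
Right side: [I^-1 L^2 M T^-3]

Both sides have the same dimensions, so the equation is dimensionally consistent.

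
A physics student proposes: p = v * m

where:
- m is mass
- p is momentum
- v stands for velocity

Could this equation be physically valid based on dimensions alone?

Yes

m (mass) has dimensions [M].
p (momentum) has dimensions [L M T^-1].
v (velocity) has dimensions [L T^-1].

Left side: [L M T^-1]
Right side: [L M T^-1]

Both sides have the same dimensions, so the equation is dimensionally consistent.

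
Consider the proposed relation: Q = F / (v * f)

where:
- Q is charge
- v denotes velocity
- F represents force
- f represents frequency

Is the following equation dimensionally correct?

No

Q (charge) has dimensions [I T].
v (velocity) has dimensions [L T^-1].
F (force) has dimensions [L M T^-2].
f (frequency) has dimensions [T^-1].

Left side: [I T]
Right side: [M]

The two sides have different dimensions, so the equation is NOT dimensionally consistent.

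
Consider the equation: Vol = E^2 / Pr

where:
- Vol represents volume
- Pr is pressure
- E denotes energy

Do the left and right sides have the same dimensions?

No

Vol (volume) has dimensions [L^3].
Pr (pressure) has dimensions [L^-1 M T^-2].
E (energy) has dimensions [L^2 M T^-2].

Left side: [L^3]
Right side: [L^5 M T^-2]

The two sides have different dimensions, so the equation is NOT dimensionally consistent.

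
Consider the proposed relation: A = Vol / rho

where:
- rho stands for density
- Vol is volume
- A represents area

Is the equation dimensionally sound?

No

rho (density) has dimensions [L^-3 M].
Vol (volume) has dimensions [L^3].
A (area) has dimensions [L^2].

Left side: [L^2]
Right side: [L^6 M^-1]

The two sides have different dimensions, so the equation is NOT dimensionally consistent.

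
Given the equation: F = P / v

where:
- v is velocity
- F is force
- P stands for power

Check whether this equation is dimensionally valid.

Yes

v (velocity) has dimensions [L T^-1].
F (force) has dimensions [L M T^-2].
P (power) has dimensions [L^2 M T^-3].

Left side: [L M T^-2]
Right side: [L M T^-2]

Both sides have the same dimensions, so the equation is dimensionally consistent.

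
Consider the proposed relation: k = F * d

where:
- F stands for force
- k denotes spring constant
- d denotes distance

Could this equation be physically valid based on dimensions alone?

No

F (force) has dimensions [L M T^-2].
k (spring constant) has dimensions [M T^-2].
d (distance) has dimensions [L].

Left side: [M T^-2]
Right side: [L^2 M T^-2]

The two sides have different dimensions, so the equation is NOT dimensionally consistent.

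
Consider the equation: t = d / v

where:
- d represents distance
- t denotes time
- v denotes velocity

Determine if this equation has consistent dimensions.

Yes

d (distance) has dimensions [L].
t (time) has dimensions [T].
v (velocity) has dimensions [L T^-1].

Left side: [T]
Right side: [T]

Both sides have the same dimensions, so the equation is dimensionally consistent.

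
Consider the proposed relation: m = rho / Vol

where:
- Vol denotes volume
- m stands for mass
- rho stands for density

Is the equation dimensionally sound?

No

Vol (volume) has dimensions [L^3].
m (mass) has dimensions [M].
rho (density) has dimensions [L^-3 M].

Left side: [M]
Right side: [L^-6 M]

The two sides have different dimensions, so the equation is NOT dimensionally consistent.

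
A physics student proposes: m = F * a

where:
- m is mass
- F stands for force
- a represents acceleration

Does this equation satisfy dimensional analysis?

No

m (mass) has dimensions [M].
F (force) has dimensions [L M T^-2].
a (acceleration) has dimensions [L T^-2].

Left side: [M]
Right side: [L^2 M T^-4]

The two sides have different dimensions, so the equation is NOT dimensionally consistent.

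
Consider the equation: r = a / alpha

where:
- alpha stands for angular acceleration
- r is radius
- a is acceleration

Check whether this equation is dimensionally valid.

Yes

alpha (angular acceleration) has dimensions [T^-2].
r (radius) has dimensions [L].
a (acceleration) has dimensions [L T^-2].

Left side: [L]
Right side: [L]

Both sides have the same dimensions, so the equation is dimensionally consistent.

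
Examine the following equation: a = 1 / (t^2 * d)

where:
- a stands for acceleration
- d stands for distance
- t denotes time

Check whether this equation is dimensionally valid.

No

a (acceleration) has dimensions [L T^-2].
d (distance) has dimensions [L].
t (time) has dimensions [T].

Left side: [L T^-2]
Right side: [L^-1 T^-2]

The two sides have different dimensions, so the equation is NOT dimensionally consistent.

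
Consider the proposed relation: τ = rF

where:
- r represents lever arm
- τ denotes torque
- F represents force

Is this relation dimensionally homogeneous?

Yes

r (lever arm) has dimensions [L].
τ (torque) has dimensions [L^2 M T^-2].
F (force) has dimensions [L M T^-2].

Left side: [L^2 M T^-2]
Right side: [L^2 M T^-2]

Both sides have the same dimensions, so the equation is dimensionally consistent.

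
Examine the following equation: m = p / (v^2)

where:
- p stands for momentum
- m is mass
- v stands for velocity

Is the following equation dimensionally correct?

No

p (momentum) has dimensions [L M T^-1].
m (mass) has dimensions [M].
v (velocity) has dimensions [L T^-1].

Left side: [M]
Right side: [L^-1 M T]

The two sides have different dimensions, so the equation is NOT dimensionally consistent.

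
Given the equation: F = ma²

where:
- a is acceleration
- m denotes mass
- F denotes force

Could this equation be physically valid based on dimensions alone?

No

a (acceleration) has dimensions [L T^-2].
m (mass) has dimensions [M].
F (force) has dimensions [L M T^-2].

Left side: [L M T^-2]
Right side: [L^2 M T^-4]

The two sides have different dimensions, so the equation is NOT dimensionally consistent.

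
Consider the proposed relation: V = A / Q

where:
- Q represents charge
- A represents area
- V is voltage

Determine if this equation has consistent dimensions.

No

Q (charge) has dimensions [I T].
A (area) has dimensions [L^2].
V (voltage) has dimensions [I^-1 L^2 M T^-3].

Left side: [I^-1 L^2 M T^-3]
Right side: [I^-1 L^2 T^-1]

The two sides have different dimensions, so the equation is NOT dimensionally consistent.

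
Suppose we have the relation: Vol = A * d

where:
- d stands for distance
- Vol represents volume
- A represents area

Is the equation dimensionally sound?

Yes

d (distance) has dimensions [L].
Vol (volume) has dimensions [L^3].
A (area) has dimensions [L^2].

Left side: [L^3]
Right side: [L^3]

Both sides have the same dimensions, so the equation is dimensionally consistent.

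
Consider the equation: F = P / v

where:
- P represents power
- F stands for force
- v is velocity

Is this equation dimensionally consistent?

Yes

P (power) has dimensions [L^2 M T^-3].
F (force) has dimensions [L M T^-2].
v (velocity) has dimensions [L T^-1].

Left side: [L M T^-2]
Right side: [L M T^-2]

Both sides have the same dimensions, so the equation is dimensionally consistent.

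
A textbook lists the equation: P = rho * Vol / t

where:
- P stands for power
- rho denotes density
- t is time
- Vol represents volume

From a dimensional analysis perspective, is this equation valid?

No

P (power) has dimensions [L^2 M T^-3].
rho (density) has dimensions [L^-3 M].
t (time) has dimensions [T].
Vol (volume) has dimensions [L^3].

Left side: [L^2 M T^-3]
Right side: [M T^-1]

The two sides have different dimensions, so the equation is NOT dimensionally consistent.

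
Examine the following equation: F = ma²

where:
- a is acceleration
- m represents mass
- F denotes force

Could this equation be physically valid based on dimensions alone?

No

a (acceleration) has dimensions [L T^-2].
m (mass) has dimensions [M].
F (force) has dimensions [L M T^-2].

Left side: [L M T^-2]
Right side: [L^2 M T^-4]

The two sides have different dimensions, so the equation is NOT dimensionally consistent.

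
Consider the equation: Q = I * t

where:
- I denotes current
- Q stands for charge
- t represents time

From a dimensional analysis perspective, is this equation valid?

Yes

I (current) has dimensions [I].
Q (charge) has dimensions [I T].
t (time) has dimensions [T].

Left side: [I T]
Right side: [I T]

Both sides have the same dimensions, so the equation is dimensionally consistent.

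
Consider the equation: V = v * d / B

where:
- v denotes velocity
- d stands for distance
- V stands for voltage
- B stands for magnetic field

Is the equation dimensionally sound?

No

v (velocity) has dimensions [L T^-1].
d (distance) has dimensions [L].
V (voltage) has dimensions [I^-1 L^2 M T^-3].
B (magnetic field) has dimensions [I^-1 M T^-2].

Left side: [I^-1 L^2 M T^-3]
Right side: [I L^2 M^-1 T]

The two sides have different dimensions, so the equation is NOT dimensionally consistent.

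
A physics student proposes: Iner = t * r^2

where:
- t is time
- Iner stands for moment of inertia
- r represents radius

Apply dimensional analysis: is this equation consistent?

No

t (time) has dimensions [T].
Iner (moment of inertia) has dimensions [L^2 M].
r (radius) has dimensions [L].

Left side: [L^2 M]
Right side: [L^2 T]

The two sides have different dimensions, so the equation is NOT dimensionally consistent.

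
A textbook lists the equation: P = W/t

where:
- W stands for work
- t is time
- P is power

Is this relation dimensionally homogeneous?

Yes

W (work) has dimensions [L^2 M T^-2].
t (time) has dimensions [T].
P (power) has dimensions [L^2 M T^-3].

Left side: [L^2 M T^-3]
Right side: [L^2 M T^-3]

Both sides have the same dimensions, so the equation is dimensionally consistent.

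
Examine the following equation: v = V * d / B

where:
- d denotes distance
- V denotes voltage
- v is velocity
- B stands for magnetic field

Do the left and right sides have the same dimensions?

No

d (distance) has dimensions [L].
V (voltage) has dimensions [I^-1 L^2 M T^-3].
v (velocity) has dimensions [L T^-1].
B (magnetic field) has dimensions [I^-1 M T^-2].

Left side: [L T^-1]
Right side: [L^3 T^-1]

The two sides have different dimensions, so the equation is NOT dimensionally consistent.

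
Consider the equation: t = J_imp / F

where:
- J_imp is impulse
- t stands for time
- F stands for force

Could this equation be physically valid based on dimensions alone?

Yes

J_imp (impulse) has dimensions [L M T^-1].
t (time) has dimensions [T].
F (force) has dimensions [L M T^-2].

Left side: [T]
Right side: [T]

Both sides have the same dimensions, so the equation is dimensionally consistent.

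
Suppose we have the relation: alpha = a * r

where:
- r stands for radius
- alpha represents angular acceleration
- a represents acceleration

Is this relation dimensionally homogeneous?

No

r (radius) has dimensions [L].
alpha (angular acceleration) has dimensions [T^-2].
a (acceleration) has dimensions [L T^-2].

Left side: [T^-2]
Right side: [L^2 T^-2]

The two sides have different dimensions, so the equation is NOT dimensionally consistent.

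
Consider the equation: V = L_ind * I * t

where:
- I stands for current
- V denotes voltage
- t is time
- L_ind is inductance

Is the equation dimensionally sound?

No

I (current) has dimensions [I].
V (voltage) has dimensions [I^-1 L^2 M T^-3].
t (time) has dimensions [T].
L_ind (inductance) has dimensions [I^-2 L^2 M T^-2].

Left side: [I^-1 L^2 M T^-3]
Right side: [I^-1 L^2 M T^-1]

The two sides have different dimensions, so the equation is NOT dimensionally consistent.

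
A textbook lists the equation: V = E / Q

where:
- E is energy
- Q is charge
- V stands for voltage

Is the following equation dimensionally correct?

Yes

E (energy) has dimensions [L^2 M T^-2].
Q (charge) has dimensions [I T].
V (voltage) has dimensions [I^-1 L^2 M T^-3].

Left side: [I^-1 L^2 M T^-3]
Right side: [I^-1 L^2 M T^-3]

Both sides have the same dimensions, so the equation is dimensionally consistent.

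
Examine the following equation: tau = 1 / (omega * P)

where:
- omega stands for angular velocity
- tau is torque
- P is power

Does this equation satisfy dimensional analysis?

No

omega (angular velocity) has dimensions [T^-1].
tau (torque) has dimensions [L^2 M T^-2].
P (power) has dimensions [L^2 M T^-3].

Left side: [L^2 M T^-2]
Right side: [L^-2 M^-1 T^4]

The two sides have different dimensions, so the equation is NOT dimensionally consistent.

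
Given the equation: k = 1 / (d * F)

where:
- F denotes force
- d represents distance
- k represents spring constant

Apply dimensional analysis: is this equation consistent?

No

F (force) has dimensions [L M T^-2].
d (distance) has dimensions [L].
k (spring constant) has dimensions [M T^-2].

Left side: [M T^-2]
Right side: [L^-2 M^-1 T^2]

The two sides have different dimensions, so the equation is NOT dimensionally consistent.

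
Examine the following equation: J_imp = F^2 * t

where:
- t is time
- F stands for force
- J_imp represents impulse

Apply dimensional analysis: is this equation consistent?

No

t (time) has dimensions [T].
F (force) has dimensions [L M T^-2].
J_imp (impulse) has dimensions [L M T^-1].

Left side: [L M T^-1]
Right side: [L^2 M^2 T^-3]

The two sides have different dimensions, so the equation is NOT dimensionally consistent.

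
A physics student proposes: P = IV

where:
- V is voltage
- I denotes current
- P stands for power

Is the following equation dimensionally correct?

Yes

V (voltage) has dimensions [I^-1 L^2 M T^-3].
I (current) has dimensions [I].
P (power) has dimensions [L^2 M T^-3].

Left side: [L^2 M T^-3]
Right side: [L^2 M T^-3]

Both sides have the same dimensions, so the equation is dimensionally consistent.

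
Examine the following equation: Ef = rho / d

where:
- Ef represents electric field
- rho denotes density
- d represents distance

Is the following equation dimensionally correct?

No

Ef (electric field) has dimensions [I^-1 L M T^-3].
rho (density) has dimensions [L^-3 M].
d (distance) has dimensions [L].

Left side: [I^-1 L M T^-3]
Right side: [L^-4 M]

The two sides have different dimensions, so the equation is NOT dimensionally consistent.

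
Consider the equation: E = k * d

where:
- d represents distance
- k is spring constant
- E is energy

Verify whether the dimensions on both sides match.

No

d (distance) has dimensions [L].
k (spring constant) has dimensions [M T^-2].
E (energy) has dimensions [L^2 M T^-2].

Left side: [L^2 M T^-2]
Right side: [L M T^-2]

The two sides have different dimensions, so the equation is NOT dimensionally consistent.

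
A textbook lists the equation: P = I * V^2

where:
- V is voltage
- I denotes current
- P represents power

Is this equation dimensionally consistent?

No

V (voltage) has dimensions [I^-1 L^2 M T^-3].
I (current) has dimensions [I].
P (power) has dimensions [L^2 M T^-3].

Left side: [L^2 M T^-3]
Right side: [I^-1 L^4 M^2 T^-6]

The two sides have different dimensions, so the equation is NOT dimensionally consistent.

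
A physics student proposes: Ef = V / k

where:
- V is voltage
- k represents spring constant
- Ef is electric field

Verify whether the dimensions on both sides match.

No

V (voltage) has dimensions [I^-1 L^2 M T^-3].
k (spring constant) has dimensions [M T^-2].
Ef (electric field) has dimensions [I^-1 L M T^-3].

Left side: [I^-1 L M T^-3]
Right side: [I^-1 L^2 T^-1]

The two sides have different dimensions, so the equation is NOT dimensionally consistent.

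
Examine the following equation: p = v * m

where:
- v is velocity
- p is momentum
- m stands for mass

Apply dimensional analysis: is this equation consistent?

Yes

v (velocity) has dimensions [L T^-1].
p (momentum) has dimensions [L M T^-1].
m (mass) has dimensions [M].

Left side: [L M T^-1]
Right side: [L M T^-1]

Both sides have the same dimensions, so the equation is dimensionally consistent.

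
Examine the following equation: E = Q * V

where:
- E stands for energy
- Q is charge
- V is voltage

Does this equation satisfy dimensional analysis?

Yes

E (energy) has dimensions [L^2 M T^-2].
Q (charge) has dimensions [I T].
V (voltage) has dimensions [I^-1 L^2 M T^-3].

Left side: [L^2 M T^-2]
Right side: [L^2 M T^-2]

Both sides have the same dimensions, so the equation is dimensionally consistent.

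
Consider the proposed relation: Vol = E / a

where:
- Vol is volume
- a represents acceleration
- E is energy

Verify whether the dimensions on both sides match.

No

Vol (volume) has dimensions [L^3].
a (acceleration) has dimensions [L T^-2].
E (energy) has dimensions [L^2 M T^-2].

Left side: [L^3]
Right side: [L M]

The two sides have different dimensions, so the equation is NOT dimensionally consistent.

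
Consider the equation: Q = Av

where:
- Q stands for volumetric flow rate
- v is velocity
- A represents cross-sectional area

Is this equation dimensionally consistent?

Yes

Q (volumetric flow rate) has dimensions [L^3 T^-1].
v (velocity) has dimensions [L T^-1].
A (cross-sectional area) has dimensions [L^2].

Left side: [L^3 T^-1]
Right side: [L^3 T^-1]

Both sides have the same dimensions, so the equation is dimensionally consistent.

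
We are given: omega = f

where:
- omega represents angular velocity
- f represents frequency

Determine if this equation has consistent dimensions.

Yes

omega (angular velocity) has dimensions [T^-1].
f (frequency) has dimensions [T^-1].

Left side: [T^-1]
Right side: [T^-1]

Both sides have the same dimensions, so the equation is dimensionally consistent.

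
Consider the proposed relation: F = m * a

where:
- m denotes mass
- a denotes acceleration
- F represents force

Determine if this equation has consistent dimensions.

Yes

m (mass) has dimensions [M].
a (acceleration) has dimensions [L T^-2].
F (force) has dimensions [L M T^-2].

Left side: [L M T^-2]
Right side: [L M T^-2]

Both sides have the same dimensions, so the equation is dimensionally consistent.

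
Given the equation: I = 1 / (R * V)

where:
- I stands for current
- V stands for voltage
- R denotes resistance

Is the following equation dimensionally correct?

No

I (current) has dimensions [I].
V (voltage) has dimensions [I^-1 L^2 M T^-3].
R (resistance) has dimensions [I^-2 L^2 M T^-3].

Left side: [I]
Right side: [I^3 L^-4 M^-2 T^6]

The two sides have different dimensions, so the equation is NOT dimensionally consistent.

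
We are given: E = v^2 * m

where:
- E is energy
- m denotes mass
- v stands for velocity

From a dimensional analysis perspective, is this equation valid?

Yes

E (energy) has dimensions [L^2 M T^-2].
m (mass) has dimensions [M].
v (velocity) has dimensions [L T^-1].

Left side: [L^2 M T^-2]
Right side: [L^2 M T^-2]

Both sides have the same dimensions, so the equation is dimensionally consistent.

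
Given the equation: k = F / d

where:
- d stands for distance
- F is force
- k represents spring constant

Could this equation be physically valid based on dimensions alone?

Yes

d (distance) has dimensions [L].
F (force) has dimensions [L M T^-2].
k (spring constant) has dimensions [M T^-2].

Left side: [M T^-2]
Right side: [M T^-2]

Both sides have the same dimensions, so the equation is dimensionally consistent.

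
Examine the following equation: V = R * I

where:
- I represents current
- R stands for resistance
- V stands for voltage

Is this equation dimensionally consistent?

Yes

I (current) has dimensions [I].
R (resistance) has dimensions [I^-2 L^2 M T^-3].
V (voltage) has dimensions [I^-1 L^2 M T^-3].

Left side: [I^-1 L^2 M T^-3]
Right side: [I^-1 L^2 M T^-3]

Both sides have the same dimensions, so the equation is dimensionally consistent.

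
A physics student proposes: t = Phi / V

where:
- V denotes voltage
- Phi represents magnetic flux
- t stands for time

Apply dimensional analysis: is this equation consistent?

Yes

V (voltage) has dimensions [I^-1 L^2 M T^-3].
Phi (magnetic flux) has dimensions [I^-1 L^2 M T^-2].
t (time) has dimensions [T].

Left side: [T]
Right side: [T]

Both sides have the same dimensions, so the equation is dimensionally consistent.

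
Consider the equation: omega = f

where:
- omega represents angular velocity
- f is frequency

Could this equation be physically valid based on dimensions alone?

Yes

omega (angular velocity) has dimensions [T^-1].
f (frequency) has dimensions [T^-1].

Left side: [T^-1]
Right side: [T^-1]

Both sides have the same dimensions, so the equation is dimensionally consistent.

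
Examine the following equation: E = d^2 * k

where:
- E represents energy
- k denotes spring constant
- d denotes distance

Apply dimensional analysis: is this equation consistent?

Yes

E (energy) has dimensions [L^2 M T^-2].
k (spring constant) has dimensions [M T^-2].
d (distance) has dimensions [L].

Left side: [L^2 M T^-2]
Right side: [L^2 M T^-2]

Both sides have the same dimensions, so the equation is dimensionally consistent.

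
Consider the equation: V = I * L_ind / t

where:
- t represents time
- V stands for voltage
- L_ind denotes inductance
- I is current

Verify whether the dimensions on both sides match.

Yes

t (time) has dimensions [T].
V (voltage) has dimensions [I^-1 L^2 M T^-3].
L_ind (inductance) has dimensions [I^-2 L^2 M T^-2].
I (current) has dimensions [I].

Left side: [I^-1 L^2 M T^-3]
Right side: [I^-1 L^2 M T^-3]

Both sides have the same dimensions, so the equation is dimensionally consistent.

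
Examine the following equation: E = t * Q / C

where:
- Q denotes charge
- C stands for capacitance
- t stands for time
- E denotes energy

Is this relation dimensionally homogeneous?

No

Q (charge) has dimensions [I T].
C (capacitance) has dimensions [I^2 L^-2 M^-1 T^4].
t (time) has dimensions [T].
E (energy) has dimensions [L^2 M T^-2].

Left side: [L^2 M T^-2]
Right side: [I^-1 L^2 M T^-2]

The two sides have different dimensions, so the equation is NOT dimensionally consistent.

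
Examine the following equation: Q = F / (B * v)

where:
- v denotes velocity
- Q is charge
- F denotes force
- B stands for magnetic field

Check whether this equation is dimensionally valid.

Yes

v (velocity) has dimensions [L T^-1].
Q (charge) has dimensions [I T].
F (force) has dimensions [L M T^-2].
B (magnetic field) has dimensions [I^-1 M T^-2].

Left side: [I T]
Right side: [I T]

Both sides have the same dimensions, so the equation is dimensionally consistent.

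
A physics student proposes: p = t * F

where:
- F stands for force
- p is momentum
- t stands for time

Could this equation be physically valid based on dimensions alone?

Yes

F (force) has dimensions [L M T^-2].
p (momentum) has dimensions [L M T^-1].
t (time) has dimensions [T].

Left side: [L M T^-1]
Right side: [L M T^-1]

Both sides have the same dimensions, so the equation is dimensionally consistent.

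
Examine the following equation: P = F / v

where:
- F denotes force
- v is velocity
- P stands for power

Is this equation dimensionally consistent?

No

F (force) has dimensions [L M T^-2].
v (velocity) has dimensions [L T^-1].
P (power) has dimensions [L^2 M T^-3].

Left side: [L^2 M T^-3]
Right side: [M T^-1]

The two sides have different dimensions, so the equation is NOT dimensionally consistent.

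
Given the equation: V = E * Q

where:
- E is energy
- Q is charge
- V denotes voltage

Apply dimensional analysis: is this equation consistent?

No

E (energy) has dimensions [L^2 M T^-2].
Q (charge) has dimensions [I T].
V (voltage) has dimensions [I^-1 L^2 M T^-3].

Left side: [I^-1 L^2 M T^-3]
Right side: [I L^2 M T^-1]

The two sides have different dimensions, so the equation is NOT dimensionally consistent.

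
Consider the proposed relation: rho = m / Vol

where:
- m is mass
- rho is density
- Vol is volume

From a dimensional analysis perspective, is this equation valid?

Yes

m (mass) has dimensions [M].
rho (density) has dimensions [L^-3 M].
Vol (volume) has dimensions [L^3].

Left side: [L^-3 M]
Right side: [L^-3 M]

Both sides have the same dimensions, so the equation is dimensionally consistent.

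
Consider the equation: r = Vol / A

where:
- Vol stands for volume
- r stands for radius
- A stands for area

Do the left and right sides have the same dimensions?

Yes

Vol (volume) has dimensions [L^3].
r (radius) has dimensions [L].
A (area) has dimensions [L^2].

Left side: [L]
Right side: [L]

Both sides have the same dimensions, so the equation is dimensionally consistent.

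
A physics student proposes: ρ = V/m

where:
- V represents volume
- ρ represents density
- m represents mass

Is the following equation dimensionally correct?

No

V (volume) has dimensions [L^3].
ρ (density) has dimensions [L^-3 M].
m (mass) has dimensions [M].

Left side: [L^-3 M]
Right side: [L^3 M^-1]

The two sides have different dimensions, so the equation is NOT dimensionally consistent.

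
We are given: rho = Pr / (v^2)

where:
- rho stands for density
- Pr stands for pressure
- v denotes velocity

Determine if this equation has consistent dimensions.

Yes

rho (density) has dimensions [L^-3 M].
Pr (pressure) has dimensions [L^-1 M T^-2].
v (velocity) has dimensions [L T^-1].

Left side: [L^-3 M]
Right side: [L^-3 M]

Both sides have the same dimensions, so the equation is dimensionally consistent.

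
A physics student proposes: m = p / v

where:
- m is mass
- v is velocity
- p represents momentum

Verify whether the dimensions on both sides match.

Yes

m (mass) has dimensions [M].
v (velocity) has dimensions [L T^-1].
p (momentum) has dimensions [L M T^-1].

Left side: [M]
Right side: [M]

Both sides have the same dimensions, so the equation is dimensionally consistent.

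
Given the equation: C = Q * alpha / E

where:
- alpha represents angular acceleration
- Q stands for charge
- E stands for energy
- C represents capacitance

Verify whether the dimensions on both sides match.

No

alpha (angular acceleration) has dimensions [T^-2].
Q (charge) has dimensions [I T].
E (energy) has dimensions [L^2 M T^-2].
C (capacitance) has dimensions [I^2 L^-2 M^-1 T^4].

Left side: [I^2 L^-2 M^-1 T^4]
Right side: [I L^-2 M^-1 T]

The two sides have different dimensions, so the equation is NOT dimensionally consistent.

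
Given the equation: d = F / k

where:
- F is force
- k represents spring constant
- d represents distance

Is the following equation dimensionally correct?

Yes

F (force) has dimensions [L M T^-2].
k (spring constant) has dimensions [M T^-2].
d (distance) has dimensions [L].

Left side: [L]
Right side: [L]

Both sides have the same dimensions, so the equation is dimensionally consistent.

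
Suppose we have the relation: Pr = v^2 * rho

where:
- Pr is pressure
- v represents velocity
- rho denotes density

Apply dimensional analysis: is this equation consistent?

Yes

Pr (pressure) has dimensions [L^-1 M T^-2].
v (velocity) has dimensions [L T^-1].
rho (density) has dimensions [L^-3 M].

Left side: [L^-1 M T^-2]
Right side: [L^-1 M T^-2]

Both sides have the same dimensions, so the equation is dimensionally consistent.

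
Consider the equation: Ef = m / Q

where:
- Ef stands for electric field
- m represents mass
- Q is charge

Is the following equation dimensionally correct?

No

Ef (electric field) has dimensions [I^-1 L M T^-3].
m (mass) has dimensions [M].
Q (charge) has dimensions [I T].

Left side: [I^-1 L M T^-3]
Right side: [I^-1 M T^-1]

The two sides have different dimensions, so the equation is NOT dimensionally consistent.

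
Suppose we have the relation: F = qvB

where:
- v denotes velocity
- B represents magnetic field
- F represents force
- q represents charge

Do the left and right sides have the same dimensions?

Yes

v (velocity) has dimensions [L T^-1].
B (magnetic field) has dimensions [I^-1 M T^-2].
F (force) has dimensions [L M T^-2].
q (charge) has dimensions [I T].

Left side: [L M T^-2]
Right side: [L M T^-2]

Both sides have the same dimensions, so the equation is dimensionally consistent.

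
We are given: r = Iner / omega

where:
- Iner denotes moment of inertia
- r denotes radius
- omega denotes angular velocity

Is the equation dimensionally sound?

No

Iner (moment of inertia) has dimensions [L^2 M].
r (radius) has dimensions [L].
omega (angular velocity) has dimensions [T^-1].

Left side: [L]
Right side: [L^2 M T]

The two sides have different dimensions, so the equation is NOT dimensionally consistent.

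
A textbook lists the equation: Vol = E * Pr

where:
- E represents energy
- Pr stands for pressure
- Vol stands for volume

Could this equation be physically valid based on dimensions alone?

No

E (energy) has dimensions [L^2 M T^-2].
Pr (pressure) has dimensions [L^-1 M T^-2].
Vol (volume) has dimensions [L^3].

Left side: [L^3]
Right side: [L M^2 T^-4]

The two sides have different dimensions, so the equation is NOT dimensionally consistent.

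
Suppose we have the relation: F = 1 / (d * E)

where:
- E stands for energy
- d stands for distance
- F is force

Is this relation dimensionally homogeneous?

No

E (energy) has dimensions [L^2 M T^-2].
d (distance) has dimensions [L].
F (force) has dimensions [L M T^-2].

Left side: [L M T^-2]
Right side: [L^-3 M^-1 T^2]

The two sides have different dimensions, so the equation is NOT dimensionally consistent.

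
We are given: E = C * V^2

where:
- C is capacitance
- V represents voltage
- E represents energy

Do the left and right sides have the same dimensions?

Yes

C (capacitance) has dimensions [I^2 L^-2 M^-1 T^4].
V (voltage) has dimensions [I^-1 L^2 M T^-3].
E (energy) has dimensions [L^2 M T^-2].

Left side: [L^2 M T^-2]
Right side: [L^2 M T^-2]

Both sides have the same dimensions, so the equation is dimensionally consistent.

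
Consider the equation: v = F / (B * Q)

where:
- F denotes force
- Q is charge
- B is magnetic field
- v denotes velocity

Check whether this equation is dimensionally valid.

Yes

F (force) has dimensions [L M T^-2].
Q (charge) has dimensions [I T].
B (magnetic field) has dimensions [I^-1 M T^-2].
v (velocity) has dimensions [L T^-1].

Left side: [L T^-1]
Right side: [L T^-1]

Both sides have the same dimensions, so the equation is dimensionally consistent.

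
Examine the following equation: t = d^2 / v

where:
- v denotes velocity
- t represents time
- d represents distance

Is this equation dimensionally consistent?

No

v (velocity) has dimensions [L T^-1].
t (time) has dimensions [T].
d (distance) has dimensions [L].

Left side: [T]
Right side: [L T]

The two sides have different dimensions, so the equation is NOT dimensionally consistent.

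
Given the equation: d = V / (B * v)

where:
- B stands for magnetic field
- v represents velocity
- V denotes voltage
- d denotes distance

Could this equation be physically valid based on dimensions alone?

Yes

B (magnetic field) has dimensions [I^-1 M T^-2].
v (velocity) has dimensions [L T^-1].
V (voltage) has dimensions [I^-1 L^2 M T^-3].
d (distance) has dimensions [L].

Left side: [L]
Right side: [L]

Both sides have the same dimensions, so the equation is dimensionally consistent.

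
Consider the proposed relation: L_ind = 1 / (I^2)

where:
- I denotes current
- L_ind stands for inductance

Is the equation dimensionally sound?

No

I (current) has dimensions [I].
L_ind (inductance) has dimensions [I^-2 L^2 M T^-2].

Left side: [I^-2 L^2 M T^-2]
Right side: [I^-2]

The two sides have different dimensions, so the equation is NOT dimensionally consistent.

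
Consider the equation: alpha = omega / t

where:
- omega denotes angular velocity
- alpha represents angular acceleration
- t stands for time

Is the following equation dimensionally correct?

Yes

omega (angular velocity) has dimensions [T^-1].
alpha (angular acceleration) has dimensions [T^-2].
t (time) has dimensions [T].

Left side: [T^-2]
Right side: [T^-2]

Both sides have the same dimensions, so the equation is dimensionally consistent.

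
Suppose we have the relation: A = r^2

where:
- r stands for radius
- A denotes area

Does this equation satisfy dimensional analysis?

Yes

r (radius) has dimensions [L].
A (area) has dimensions [L^2].

Left side: [L^2]
Right side: [L^2]

Both sides have the same dimensions, so the equation is dimensionally consistent.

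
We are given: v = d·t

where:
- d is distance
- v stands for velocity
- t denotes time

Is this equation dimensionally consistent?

No

d (distance) has dimensions [L].
v (velocity) has dimensions [L T^-1].
t (time) has dimensions [T].

Left side: [L T^-1]
Right side: [L T]

The two sides have different dimensions, so the equation is NOT dimensionally consistent.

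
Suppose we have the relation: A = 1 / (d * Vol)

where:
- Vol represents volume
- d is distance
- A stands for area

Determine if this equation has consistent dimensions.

No

Vol (volume) has dimensions [L^3].
d (distance) has dimensions [L].
A (area) has dimensions [L^2].

Left side: [L^2]
Right side: [L^-4]

The two sides have different dimensions, so the equation is NOT dimensionally consistent.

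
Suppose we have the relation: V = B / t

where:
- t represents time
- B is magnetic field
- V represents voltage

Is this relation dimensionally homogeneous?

No

t (time) has dimensions [T].
B (magnetic field) has dimensions [I^-1 M T^-2].
V (voltage) has dimensions [I^-1 L^2 M T^-3].

Left side: [I^-1 L^2 M T^-3]
Right side: [I^-1 M T^-3]

The two sides have different dimensions, so the equation is NOT dimensionally consistent.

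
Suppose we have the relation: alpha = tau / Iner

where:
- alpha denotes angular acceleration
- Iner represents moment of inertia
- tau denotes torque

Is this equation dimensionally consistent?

Yes

alpha (angular acceleration) has dimensions [T^-2].
Iner (moment of inertia) has dimensions [L^2 M].
tau (torque) has dimensions [L^2 M T^-2].

Left side: [T^-2]
Right side: [T^-2]

Both sides have the same dimensions, so the equation is dimensionally consistent.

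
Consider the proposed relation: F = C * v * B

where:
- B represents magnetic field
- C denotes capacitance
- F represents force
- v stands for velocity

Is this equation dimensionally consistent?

No

B (magnetic field) has dimensions [I^-1 M T^-2].
C (capacitance) has dimensions [I^2 L^-2 M^-1 T^4].
F (force) has dimensions [L M T^-2].
v (velocity) has dimensions [L T^-1].

Left side: [L M T^-2]
Right side: [I L^-1 T]

The two sides have different dimensions, so the equation is NOT dimensionally consistent.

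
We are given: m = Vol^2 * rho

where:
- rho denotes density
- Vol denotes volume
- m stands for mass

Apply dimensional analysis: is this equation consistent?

No

rho (density) has dimensions [L^-3 M].
Vol (volume) has dimensions [L^3].
m (mass) has dimensions [M].

Left side: [M]
Right side: [L^3 M]

The two sides have different dimensions, so the equation is NOT dimensionally consistent.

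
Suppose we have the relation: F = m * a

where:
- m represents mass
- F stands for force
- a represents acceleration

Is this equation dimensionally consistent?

Yes

m (mass) has dimensions [M].
F (force) has dimensions [L M T^-2].
a (acceleration) has dimensions [L T^-2].

Left side: [L M T^-2]
Right side: [L M T^-2]

Both sides have the same dimensions, so the equation is dimensionally consistent.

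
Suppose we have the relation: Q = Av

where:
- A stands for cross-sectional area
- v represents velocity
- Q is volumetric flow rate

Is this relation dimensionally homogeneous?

Yes

A (cross-sectional area) has dimensions [L^2].
v (velocity) has dimensions [L T^-1].
Q (volumetric flow rate) has dimensions [L^3 T^-1].

Left side: [L^3 T^-1]
Right side: [L^3 T^-1]

Both sides have the same dimensions, so the equation is dimensionally consistent.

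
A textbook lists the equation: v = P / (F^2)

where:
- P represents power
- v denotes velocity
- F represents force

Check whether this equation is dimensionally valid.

No

P (power) has dimensions [L^2 M T^-3].
v (velocity) has dimensions [L T^-1].
F (force) has dimensions [L M T^-2].

Left side: [L T^-1]
Right side: [M^-1 T]

The two sides have different dimensions, so the equation is NOT dimensionally consistent.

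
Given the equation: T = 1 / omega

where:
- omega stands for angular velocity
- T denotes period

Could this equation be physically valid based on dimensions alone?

Yes

omega (angular velocity) has dimensions [T^-1].
T (period) has dimensions [T].

Left side: [T]
Right side: [T]

Both sides have the same dimensions, so the equation is dimensionally consistent.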